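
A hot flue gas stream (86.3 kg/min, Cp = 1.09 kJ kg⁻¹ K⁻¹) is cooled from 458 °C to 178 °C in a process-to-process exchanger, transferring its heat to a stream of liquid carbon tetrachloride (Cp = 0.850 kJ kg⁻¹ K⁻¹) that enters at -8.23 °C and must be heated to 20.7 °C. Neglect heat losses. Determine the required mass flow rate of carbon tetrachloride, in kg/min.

ṁ_c = 1070 kg/min

Heat released by hot stream: Q = 86.3 × 1.09 × (458 − 178) = 26339 kJ/min
Energy balance on cold side (adiabatic exchanger): Q = ṁ_c·Cp_c·(T_c,out − T_c,in)
ṁ_c = 26339 / [0.850 × (20.7 − -8.23)] = 1071.1 kg/min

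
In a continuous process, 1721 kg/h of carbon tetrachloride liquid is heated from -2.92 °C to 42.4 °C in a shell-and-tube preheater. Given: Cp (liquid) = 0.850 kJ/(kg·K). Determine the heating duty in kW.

Q = ṁ·Cp·ΔT = 1721 × 0.850 × (42.4 − -2.92) = 66296 kJ/h
Converting: 66296 / 3600 s = 18.416 kW

Q = 18.4 kW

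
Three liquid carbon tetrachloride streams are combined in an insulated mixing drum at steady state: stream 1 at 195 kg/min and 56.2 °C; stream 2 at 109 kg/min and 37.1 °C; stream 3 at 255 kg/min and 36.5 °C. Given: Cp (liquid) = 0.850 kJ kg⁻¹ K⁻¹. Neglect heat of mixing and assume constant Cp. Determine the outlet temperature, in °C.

T_out = 43.5 °C

Adiabatic, steady state ⇒ Σ ṁᵢCp,ᵢ(T_out − Tᵢ) = 0
T_out = Σ ṁᵢCp,ᵢTᵢ / Σ ṁᵢCp,ᵢ
      = 20664 / 475.15 = 43.489 °C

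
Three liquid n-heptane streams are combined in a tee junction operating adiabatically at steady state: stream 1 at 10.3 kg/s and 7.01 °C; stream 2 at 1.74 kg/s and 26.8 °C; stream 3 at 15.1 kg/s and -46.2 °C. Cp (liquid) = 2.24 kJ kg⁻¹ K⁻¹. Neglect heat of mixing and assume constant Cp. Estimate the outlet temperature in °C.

Energy balance with Q = 0: Σ ṁᵢCp,ᵢ(T_out − Tᵢ) = 0
Σ ṁᵢCp,ᵢTᵢ = 10.3×2.24×7.01 + 1.74×2.24×26.8 + 15.1×2.24×-46.2 = -1296.5
Σ ṁᵢCp,ᵢ = 10.3×2.24 + 1.74×2.24 + 15.1×2.24 = 60.794
T_out = -1296.5 / 60.794 = -21.326 °C

T_out = -21.3 °C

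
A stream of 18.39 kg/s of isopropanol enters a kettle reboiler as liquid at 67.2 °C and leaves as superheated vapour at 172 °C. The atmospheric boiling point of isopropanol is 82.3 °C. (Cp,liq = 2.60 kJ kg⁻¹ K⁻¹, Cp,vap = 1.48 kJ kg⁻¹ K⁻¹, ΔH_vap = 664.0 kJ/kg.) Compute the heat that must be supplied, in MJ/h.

Q = 55300 MJ/h

liquid 67.2→82.3 °C: 39.26 kJ/kg
vaporisation at 82.3 °C: 664 kJ/kg
vapour 82.3→172 °C: 132.76 kJ/kg
Δh = 39.26 + 664 + 132.76 = 836.02 kJ/kg
Q = ṁ·Δh = 18.39 kg/s × 836.02 kJ/kg = 15374 kJ/s
|Q| = 15374 kW = 55348 MJ/h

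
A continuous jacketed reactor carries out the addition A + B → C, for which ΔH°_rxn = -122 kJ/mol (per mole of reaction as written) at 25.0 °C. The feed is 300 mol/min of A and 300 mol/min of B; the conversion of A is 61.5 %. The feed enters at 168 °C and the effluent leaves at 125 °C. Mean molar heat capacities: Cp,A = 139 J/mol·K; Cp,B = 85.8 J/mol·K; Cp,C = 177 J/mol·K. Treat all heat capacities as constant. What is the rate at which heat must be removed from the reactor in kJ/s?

Extent of reaction ξ = 0.615 × 300 = 184.5 mol/min
Reaction term: ξ·ΔH°_rxn = 184.5 × -122 = -22509 kJ/min
Sensible, feed 168→25 °C: -9643.9 kJ/min
Outlet flows (mol/min): A 115.5, B 115.5, C 184.5
Sensible, products 25→125 °C: 5862.1 kJ/min
Q = ΔH = -26291 kJ/min = -438.18 kW
Heat removed = 438.18 kJ/s

Q_out = 438 kJ/s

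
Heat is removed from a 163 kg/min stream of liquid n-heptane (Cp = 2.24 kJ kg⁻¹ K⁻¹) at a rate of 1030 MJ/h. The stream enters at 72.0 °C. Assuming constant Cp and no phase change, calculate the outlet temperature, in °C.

Q = 1030 MJ/h = 17167 kJ/min
ΔT = Q/(ṁ·Cp) = 17167/(163×2.24) = 47.017 K
T_out = 72.0 − 47.017 = 24.983 °C

T_out = 25.0 °C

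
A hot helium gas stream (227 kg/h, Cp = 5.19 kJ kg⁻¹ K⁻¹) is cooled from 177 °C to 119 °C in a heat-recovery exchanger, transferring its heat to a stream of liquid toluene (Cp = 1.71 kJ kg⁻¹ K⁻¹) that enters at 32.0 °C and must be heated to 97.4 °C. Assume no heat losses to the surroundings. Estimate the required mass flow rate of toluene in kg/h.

Heat released by hot stream: Q = 227 × 5.19 × (177 − 119) = 68332 kJ/h
Energy balance on cold side (adiabatic exchanger): Q = ṁ_c·Cp_c·(T_c,out − T_c,in)
ṁ_c = 68332 / [1.71 × (97.4 − 32.0)] = 611.01 kg/h

ṁ_c = 611 kg/h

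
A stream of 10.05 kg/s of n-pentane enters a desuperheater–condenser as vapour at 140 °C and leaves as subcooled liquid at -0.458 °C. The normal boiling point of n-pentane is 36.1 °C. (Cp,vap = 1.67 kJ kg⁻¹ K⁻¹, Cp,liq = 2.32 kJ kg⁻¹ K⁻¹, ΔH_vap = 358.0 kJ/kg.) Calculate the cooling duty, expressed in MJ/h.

vapour 140→36.1 °C: -173.51 kJ/kg
condensation at 36.1 °C: -358 kJ/kg
liquid 36.1→-0.458 °C: -84.815 kJ/kg
Δh = -173.51 + -358 + -84.815 = -616.33 kJ/kg
Q = ṁ·Δh = 10.05 kg/s × -616.33 kJ/kg = -6194.1 kJ/s
|Q| = 6194.1 kW = 22299 MJ/h

Q_c = 22300 MJ/h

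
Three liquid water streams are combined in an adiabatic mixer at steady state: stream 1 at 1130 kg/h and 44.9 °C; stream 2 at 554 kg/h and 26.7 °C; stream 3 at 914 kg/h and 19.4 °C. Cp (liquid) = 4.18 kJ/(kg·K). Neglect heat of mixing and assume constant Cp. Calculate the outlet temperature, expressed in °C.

Energy balance with Q = 0: Σ ṁᵢCp,ᵢ(T_out − Tᵢ) = 0
Σ ṁᵢCp,ᵢTᵢ = 1130×4.18×44.9 + 554×4.18×26.7 + 914×4.18×19.4 = 348030
Σ ṁᵢCp,ᵢ = 1130×4.18 + 554×4.18 + 914×4.18 = 10860
T_out = 348030 / 10860 = 32.048 °C

T_out = 32.0 °C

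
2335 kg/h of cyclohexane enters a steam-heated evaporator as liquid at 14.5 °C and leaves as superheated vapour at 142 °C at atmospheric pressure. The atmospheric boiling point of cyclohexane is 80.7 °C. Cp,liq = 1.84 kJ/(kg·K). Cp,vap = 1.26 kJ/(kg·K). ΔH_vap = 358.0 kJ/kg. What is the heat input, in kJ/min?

liquid 14.5→80.7 °C: 121.81 kJ/kg
vaporisation at 80.7 °C: 358 kJ/kg
vapour 80.7→142 °C: 77.238 kJ/kg
Δh = 121.81 + 358 + 77.238 = 557.05 kJ/kg
Q = ṁ·Δh = 2335 kg/h × 557.05 kJ/kg = 1.3007e+06 kJ/h
|Q| = 361.31 kW = 21678 kJ/min

Q = 21700 kJ/min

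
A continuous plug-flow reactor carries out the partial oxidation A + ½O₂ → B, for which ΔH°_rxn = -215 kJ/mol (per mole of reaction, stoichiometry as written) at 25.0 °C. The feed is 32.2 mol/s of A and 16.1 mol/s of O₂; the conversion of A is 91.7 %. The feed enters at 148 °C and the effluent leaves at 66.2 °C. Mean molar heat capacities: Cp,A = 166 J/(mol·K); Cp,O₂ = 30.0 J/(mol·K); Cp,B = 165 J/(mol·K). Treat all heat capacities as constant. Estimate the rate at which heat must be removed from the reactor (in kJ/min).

Q_out = 411000 kJ/min

Extent of reaction ξ = 0.917 × 32.2 = 29.527 mol/s
Reaction term: ξ·ΔH°_rxn = 29.527 × -215 = -6348.4 kJ/s
Sensible, feed 148→25 °C: -716.87 kJ/s
Outlet flows (mol/s): A 2.6726, O₂ 1.3363, B 29.527
Sensible, products 25→66.2 °C: 220.66 kJ/s
Q = ΔH = -6844.6 kJ/s = -6844.6 kW
Heat removed = 410680 kJ/min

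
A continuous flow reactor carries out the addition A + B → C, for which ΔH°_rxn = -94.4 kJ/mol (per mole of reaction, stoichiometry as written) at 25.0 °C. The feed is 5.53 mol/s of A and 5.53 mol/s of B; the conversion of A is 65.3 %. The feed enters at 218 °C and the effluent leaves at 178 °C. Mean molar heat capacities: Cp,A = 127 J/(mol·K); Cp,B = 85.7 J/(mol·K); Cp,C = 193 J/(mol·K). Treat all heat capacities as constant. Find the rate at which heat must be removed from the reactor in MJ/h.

Extent of reaction ξ = 0.653 × 5.53 = 3.6111 mol/s
Reaction term: ξ·ΔH°_rxn = 3.6111 × -94.4 = -340.89 kJ/s
Sensible, feed 218→25 °C: -227.01 kJ/s
Outlet flows (mol/s): A 1.9189, B 1.9189, C 3.6111
Sensible, products 25→178 °C: 169.08 kJ/s
Q = ΔH = -398.82 kJ/s = -398.82 kW
Heat removed = 1435.8 MJ/h

Q_out = 1440 MJ/h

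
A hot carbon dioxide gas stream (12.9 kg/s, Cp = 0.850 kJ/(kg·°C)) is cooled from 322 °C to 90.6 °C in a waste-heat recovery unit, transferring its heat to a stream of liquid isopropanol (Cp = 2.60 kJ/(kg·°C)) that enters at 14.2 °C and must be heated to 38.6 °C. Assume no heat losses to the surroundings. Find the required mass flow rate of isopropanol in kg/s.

ṁ_c = 40.0 kg/s

Heat released by hot stream: Q = 12.9 × 0.850 × (322 − 90.6) = 2537.3 kJ/s
Energy balance on cold side (adiabatic exchanger): Q = ṁ_c·Cp_c·(T_c,out − T_c,in)
ṁ_c = 2537.3 / [2.60 × (38.6 − 14.2)] = 39.995 kg/s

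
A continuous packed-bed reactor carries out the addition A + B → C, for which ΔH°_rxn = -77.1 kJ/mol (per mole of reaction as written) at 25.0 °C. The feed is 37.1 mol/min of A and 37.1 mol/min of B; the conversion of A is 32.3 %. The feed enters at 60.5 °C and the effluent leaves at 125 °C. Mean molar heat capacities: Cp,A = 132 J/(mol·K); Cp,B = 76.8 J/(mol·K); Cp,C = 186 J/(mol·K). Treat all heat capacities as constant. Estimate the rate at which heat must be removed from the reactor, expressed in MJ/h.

Extent of reaction ξ = 0.323 × 37.1 = 11.983 mol/min
Reaction term: ξ·ΔH°_rxn = 11.983 × -77.1 = -923.91 kJ/min
Sensible, feed 60.5→25 °C: -275 kJ/min
Outlet flows (mol/min): A 25.117, B 25.117, C 11.983
Sensible, products 25→125 °C: 747.33 kJ/min
Q = ΔH = -451.59 kJ/min = -7.5264 kW
Heat removed = 27.095 MJ/h

Q_out = 27.1 MJ/h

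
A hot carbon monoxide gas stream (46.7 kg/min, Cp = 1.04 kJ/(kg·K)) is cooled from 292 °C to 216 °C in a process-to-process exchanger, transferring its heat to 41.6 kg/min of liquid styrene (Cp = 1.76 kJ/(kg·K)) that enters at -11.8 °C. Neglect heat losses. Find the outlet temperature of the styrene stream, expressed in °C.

T_c,out = 38.6 °C

Heat released by hot stream: Q = 46.7 × 1.04 × (292 − 216) = 3691.2 kJ/min
Energy balance on cold side (adiabatic exchanger): Q = ṁ_c·Cp_c·(T_c,out − T_c,in)
T_c,out = -11.8 + 3691.2/(41.6 × 1.76) = 38.615 °C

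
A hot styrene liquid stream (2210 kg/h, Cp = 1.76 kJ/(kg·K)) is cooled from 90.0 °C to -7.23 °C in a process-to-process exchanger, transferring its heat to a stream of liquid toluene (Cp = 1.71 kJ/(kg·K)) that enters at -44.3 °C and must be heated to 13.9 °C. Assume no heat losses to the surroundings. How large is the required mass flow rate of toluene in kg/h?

Heat released by hot stream: Q = 2210 × 1.76 × (90.0 − -7.23) = 378190 kJ/h
Energy balance on cold side (adiabatic exchanger): Q = ṁ_c·Cp_c·(T_c,out − T_c,in)
ṁ_c = 378190 / [1.71 × (13.9 − -44.3)] = 3800 kg/h

ṁ_c = 3800 kg/h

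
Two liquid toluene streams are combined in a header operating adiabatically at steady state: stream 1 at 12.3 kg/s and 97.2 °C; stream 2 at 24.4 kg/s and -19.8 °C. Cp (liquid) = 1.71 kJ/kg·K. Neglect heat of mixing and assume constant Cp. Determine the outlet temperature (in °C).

Energy balance with Q = 0: Σ ṁᵢCp,ᵢ(T_out − Tᵢ) = 0
Σ ṁᵢCp,ᵢTᵢ = 12.3×1.71×97.2 + 24.4×1.71×-19.8 = 1218.3
Σ ṁᵢCp,ᵢ = 12.3×1.71 + 24.4×1.71 = 62.757
T_out = 1218.3 / 62.757 = 19.413 °C

T_out = 19.4 °C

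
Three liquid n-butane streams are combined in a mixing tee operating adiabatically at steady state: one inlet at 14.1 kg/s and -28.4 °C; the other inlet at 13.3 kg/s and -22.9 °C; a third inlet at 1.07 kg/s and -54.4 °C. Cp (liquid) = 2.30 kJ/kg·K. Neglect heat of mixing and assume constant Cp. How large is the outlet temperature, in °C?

Adiabatic, steady state ⇒ Σ ṁᵢCp,ᵢ(T_out − Tᵢ) = 0
T_out = Σ ṁᵢCp,ᵢTᵢ / Σ ṁᵢCp,ᵢ
      = -1755.4 / 65.481 = -26.808 °C

T_out = -26.8 °C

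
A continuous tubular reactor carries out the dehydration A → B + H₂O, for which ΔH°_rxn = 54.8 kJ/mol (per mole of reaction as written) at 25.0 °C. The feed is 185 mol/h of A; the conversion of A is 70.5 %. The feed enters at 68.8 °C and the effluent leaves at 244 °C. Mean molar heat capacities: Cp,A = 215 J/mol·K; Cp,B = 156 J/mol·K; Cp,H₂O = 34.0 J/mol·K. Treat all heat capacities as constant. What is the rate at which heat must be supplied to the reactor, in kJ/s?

Q_in = 3.72 kJ/s

Extent of reaction ξ = 0.705 × 185 = 130.42 mol/h
Reaction term: ξ·ΔH°_rxn = 130.42 × 54.8 = 7147.3 kJ/h
Sensible, feed 68.8→25 °C: -1742.1 kJ/h
Outlet flows (mol/h): A 54.575, B 130.42, H₂O 130.42
Sensible, products 25→244 °C: 7996.6 kJ/h
Q = ΔH = 13402 kJ/h = 3.7227 kW
Heat supplied = 3.7227 kJ/s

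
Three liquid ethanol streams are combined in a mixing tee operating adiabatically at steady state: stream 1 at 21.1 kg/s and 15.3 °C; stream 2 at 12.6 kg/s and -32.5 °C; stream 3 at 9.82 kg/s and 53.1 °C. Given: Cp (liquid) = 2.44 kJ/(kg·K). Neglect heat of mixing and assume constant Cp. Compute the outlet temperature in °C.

T_out = 9.99 °C

Adiabatic, steady state ⇒ Σ ṁᵢCp,ᵢ(T_out − Tᵢ) = 0
T_out = Σ ṁᵢCp,ᵢTᵢ / Σ ṁᵢCp,ᵢ
      = 1060.8 / 106.19 = 9.9902 °C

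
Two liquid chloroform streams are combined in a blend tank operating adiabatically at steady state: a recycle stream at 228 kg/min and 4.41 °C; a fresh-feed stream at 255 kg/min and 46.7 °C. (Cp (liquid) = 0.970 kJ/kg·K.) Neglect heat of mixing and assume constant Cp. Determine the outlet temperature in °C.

No heat crosses the boundary, so H_out = H_in.
Σ ṁᵢCp,ᵢTᵢ = 228×0.970×4.41 + 255×0.970×46.7 = 12527
Σ ṁᵢCp,ᵢ = 228×0.970 + 255×0.970 = 468.51
T_out = 12527 / 468.51 = 26.737 °C

T_out = 26.7 °C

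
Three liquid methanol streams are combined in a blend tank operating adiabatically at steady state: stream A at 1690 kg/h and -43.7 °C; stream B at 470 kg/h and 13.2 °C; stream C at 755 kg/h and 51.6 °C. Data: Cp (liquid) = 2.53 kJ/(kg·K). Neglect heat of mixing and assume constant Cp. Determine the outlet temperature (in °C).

T_out = -9.84 °C

Adiabatic, steady state ⇒ Σ ṁᵢCp,ᵢ(T_out − Tᵢ) = 0
Σ ṁᵢCp,ᵢTᵢ = 1690×2.53×-43.7 + 470×2.53×13.2 + 755×2.53×51.6 = -72588
Σ ṁᵢCp,ᵢ = 1690×2.53 + 470×2.53 + 755×2.53 = 7374.9
T_out = -72588 / 7374.9 = -9.8425 °C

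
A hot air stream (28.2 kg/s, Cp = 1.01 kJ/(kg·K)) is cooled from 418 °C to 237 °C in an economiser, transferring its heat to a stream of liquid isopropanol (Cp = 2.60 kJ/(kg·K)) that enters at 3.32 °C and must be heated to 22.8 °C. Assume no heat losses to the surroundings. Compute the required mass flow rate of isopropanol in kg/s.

Heat released by hot stream: Q = 28.2 × 1.01 × (418 − 237) = 5155.2 kJ/s
Energy balance on cold side (adiabatic exchanger): Q = ṁ_c·Cp_c·(T_c,out − T_c,in)
ṁ_c = 5155.2 / [2.60 × (22.8 − 3.32)] = 101.79 kg/s

ṁ_c = 102 kg/s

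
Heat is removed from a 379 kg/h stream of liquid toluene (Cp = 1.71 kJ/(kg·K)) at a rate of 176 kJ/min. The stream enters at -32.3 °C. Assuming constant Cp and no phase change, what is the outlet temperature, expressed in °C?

Q = 176 kJ/min = 10560 kJ/h
ΔT = Q/(ṁ·Cp) = 10560/(379×1.71) = 16.294 K
T_out = -32.3 − 16.294 = -48.594 °C

T_out = -48.6 °C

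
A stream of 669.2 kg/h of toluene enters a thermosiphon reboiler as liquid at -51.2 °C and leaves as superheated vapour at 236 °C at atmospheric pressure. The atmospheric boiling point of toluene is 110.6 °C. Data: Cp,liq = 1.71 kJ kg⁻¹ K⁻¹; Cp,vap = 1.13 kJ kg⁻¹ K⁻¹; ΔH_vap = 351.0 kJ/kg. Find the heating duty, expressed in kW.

liquid -51.2→110.6 °C: 276.68 kJ/kg
vaporisation at 110.6 °C: 351 kJ/kg
vapour 110.6→236 °C: 141.7 kJ/kg
Δh = 276.68 + 351 + 141.7 = 769.38 kJ/kg
Q = ṁ·Δh = 669.2 kg/h × 769.38 kJ/kg = 514870 kJ/h
|Q| = 143.02 kW

Q = 143 kW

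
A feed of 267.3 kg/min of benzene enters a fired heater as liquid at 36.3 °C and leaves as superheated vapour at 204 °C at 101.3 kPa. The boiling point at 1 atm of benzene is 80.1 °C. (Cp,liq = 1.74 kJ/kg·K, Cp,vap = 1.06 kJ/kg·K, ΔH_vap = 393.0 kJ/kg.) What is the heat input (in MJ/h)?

Q = 9630 MJ/h

liquid 36.3→80.1 °C: 76.212 kJ/kg
vaporisation at 80.1 °C: 393 kJ/kg
vapour 80.1→204 °C: 131.33 kJ/kg
Δh = 76.212 + 393 + 131.33 = 600.55 kJ/kg
Q = ṁ·Δh = 267.3 kg/min × 600.55 kJ/kg = 160530 kJ/min
|Q| = 2675.4 kW = 9631.6 MJ/h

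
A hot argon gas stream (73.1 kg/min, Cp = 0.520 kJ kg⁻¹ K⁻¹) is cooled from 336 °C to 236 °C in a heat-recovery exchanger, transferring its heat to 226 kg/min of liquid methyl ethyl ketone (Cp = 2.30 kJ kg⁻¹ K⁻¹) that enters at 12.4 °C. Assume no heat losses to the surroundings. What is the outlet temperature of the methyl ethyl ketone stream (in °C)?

Heat released by hot stream: Q = 73.1 × 0.520 × (336 − 236) = 3801.2 kJ/min
Energy balance on cold side (adiabatic exchanger): Q = ṁ_c·Cp_c·(T_c,out − T_c,in)
T_c,out = 12.4 + 3801.2/(226 × 2.30) = 19.713 °C

T_c,out = 19.7 °C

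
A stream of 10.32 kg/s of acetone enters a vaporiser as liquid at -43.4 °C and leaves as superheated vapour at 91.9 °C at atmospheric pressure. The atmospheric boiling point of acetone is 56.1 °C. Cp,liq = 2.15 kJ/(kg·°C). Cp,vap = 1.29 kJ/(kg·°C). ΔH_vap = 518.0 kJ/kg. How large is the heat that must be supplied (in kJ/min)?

liquid -43.4→56.1 °C: 213.92 kJ/kg
vaporisation at 56.1 °C: 518 kJ/kg
vapour 56.1→91.9 °C: 46.182 kJ/kg
Δh = 213.92 + 518 + 46.182 = 778.11 kJ/kg
Q = ṁ·Δh = 10.32 kg/s × 778.11 kJ/kg = 8030.1 kJ/s
|Q| = 8030.1 kW = 481800 kJ/min

Q = 482000 kJ/min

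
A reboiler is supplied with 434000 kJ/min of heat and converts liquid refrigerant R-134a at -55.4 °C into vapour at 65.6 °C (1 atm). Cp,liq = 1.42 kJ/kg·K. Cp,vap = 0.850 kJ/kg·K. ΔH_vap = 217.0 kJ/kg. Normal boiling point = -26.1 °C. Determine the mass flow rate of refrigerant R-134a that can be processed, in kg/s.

ṁ = 21.5 kg/s

Δh = 1.42×(-26.1−-55.4) + 217.0 + 0.850×(65.6−-26.1) = 336.55 kJ/kg
Q = 434000 kJ/min = 7233.3 kJ/s = 7233.3 kJ/s
ṁ = Q/Δh = 7233.3 / 336.55 = 21.493 kg/s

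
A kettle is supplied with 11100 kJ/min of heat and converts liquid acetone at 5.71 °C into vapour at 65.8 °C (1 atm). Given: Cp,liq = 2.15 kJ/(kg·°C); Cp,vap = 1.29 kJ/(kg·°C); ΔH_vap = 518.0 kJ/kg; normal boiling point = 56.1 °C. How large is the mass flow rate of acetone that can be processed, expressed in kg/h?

Δh = 2.15×(56.1−5.71) + 518.0 + 1.29×(65.8−56.1) = 638.85 kJ/kg
Q = 11100 kJ/min = 185 kJ/s = 666000 kJ/h
ṁ = Q/Δh = 666000 / 638.85 = 1042.5 kg/h

ṁ = 1040 kg/h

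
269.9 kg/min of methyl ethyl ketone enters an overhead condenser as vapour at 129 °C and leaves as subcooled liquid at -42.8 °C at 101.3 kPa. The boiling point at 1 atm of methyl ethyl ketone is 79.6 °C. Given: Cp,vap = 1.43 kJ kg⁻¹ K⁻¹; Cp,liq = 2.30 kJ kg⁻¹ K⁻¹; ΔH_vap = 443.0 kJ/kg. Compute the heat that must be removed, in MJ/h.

vapour 129→79.6 °C: -70.642 kJ/kg
condensation at 79.6 °C: -443 kJ/kg
liquid 79.6→-42.8 °C: -281.52 kJ/kg
Δh = -70.642 + -443 + -281.52 = -795.16 kJ/kg
Q = ṁ·Δh = 269.9 kg/min × -795.16 kJ/kg = -214610 kJ/min
|Q| = 3576.9 kW = 12877 MJ/h

Q_c = 12900 MJ/h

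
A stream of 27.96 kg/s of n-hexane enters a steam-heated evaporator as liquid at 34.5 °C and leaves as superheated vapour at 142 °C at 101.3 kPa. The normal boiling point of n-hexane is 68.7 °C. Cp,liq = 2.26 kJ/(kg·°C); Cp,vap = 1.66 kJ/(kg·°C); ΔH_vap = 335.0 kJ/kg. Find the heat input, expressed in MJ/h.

Q = 53700 MJ/h

liquid 34.5→68.7 °C: 77.292 kJ/kg
vaporisation at 68.7 °C: 335 kJ/kg
vapour 68.7→142 °C: 121.68 kJ/kg
Δh = 77.292 + 335 + 121.68 = 533.97 kJ/kg
Q = ṁ·Δh = 27.96 kg/s × 533.97 kJ/kg = 14930 kJ/s
|Q| = 14930 kW = 53747 MJ/h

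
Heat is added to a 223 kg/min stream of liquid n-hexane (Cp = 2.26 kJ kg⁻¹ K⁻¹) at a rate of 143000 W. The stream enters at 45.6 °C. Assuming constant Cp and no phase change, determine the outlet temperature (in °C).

Q = 143000 W = 8580 kJ/min
ΔT = Q/(ṁ·Cp) = 8580/(223×2.26) = 17.024 K
T_out = 45.6 + 17.024 = 62.624 °C

T_out = 62.6 °C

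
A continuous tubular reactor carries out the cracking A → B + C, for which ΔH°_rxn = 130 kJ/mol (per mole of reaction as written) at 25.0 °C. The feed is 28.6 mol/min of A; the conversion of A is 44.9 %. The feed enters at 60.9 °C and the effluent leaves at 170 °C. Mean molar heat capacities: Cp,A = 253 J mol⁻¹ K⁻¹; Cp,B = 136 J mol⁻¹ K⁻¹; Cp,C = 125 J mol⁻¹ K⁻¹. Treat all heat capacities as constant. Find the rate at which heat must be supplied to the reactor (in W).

Extent of reaction ξ = 0.449 × 28.6 = 12.841 mol/min
Reaction term: ξ·ΔH°_rxn = 12.841 × 130 = 1669.4 kJ/min
Sensible, feed 60.9→25 °C: -259.77 kJ/min
Outlet flows (mol/min): A 15.759, B 12.841, C 12.841
Sensible, products 25→170 °C: 1064.1 kJ/min
Q = ΔH = 2473.7 kJ/min = 41.228 kW
Heat supplied = 41228 W

Q_in = 41200 W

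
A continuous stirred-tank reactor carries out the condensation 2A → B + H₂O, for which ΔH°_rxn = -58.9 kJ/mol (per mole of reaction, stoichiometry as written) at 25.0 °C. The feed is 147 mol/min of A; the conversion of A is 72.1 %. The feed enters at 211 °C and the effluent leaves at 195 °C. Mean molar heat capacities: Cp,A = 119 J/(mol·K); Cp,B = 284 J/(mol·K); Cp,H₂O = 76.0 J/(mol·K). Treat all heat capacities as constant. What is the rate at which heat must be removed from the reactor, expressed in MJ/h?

Q_out = 138 MJ/h

Extent of reaction ξ = 0.721 × 147 / 2 = 52.993 mol/min
Reaction term: ξ·ΔH°_rxn = 52.993 × -58.9 = -3121.3 kJ/min
Sensible, feed 211→25 °C: -3253.7 kJ/min
Outlet flows (mol/min): A 41.013, B 52.993, H₂O 52.993
Sensible, products 25→195 °C: 4072.9 kJ/min
Q = ΔH = -2302.1 kJ/min = -38.369 kW
Heat removed = 138.13 MJ/h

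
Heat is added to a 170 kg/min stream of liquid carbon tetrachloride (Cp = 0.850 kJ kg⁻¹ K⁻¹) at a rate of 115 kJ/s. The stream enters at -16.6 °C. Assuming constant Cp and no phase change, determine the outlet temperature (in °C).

Q = 115 kJ/s = 6900 kJ/min
ΔT = Q/(ṁ·Cp) = 6900/(170×0.850) = 47.751 K
T_out = -16.6 + 47.751 = 31.151 °C

T_out = 31.2 °C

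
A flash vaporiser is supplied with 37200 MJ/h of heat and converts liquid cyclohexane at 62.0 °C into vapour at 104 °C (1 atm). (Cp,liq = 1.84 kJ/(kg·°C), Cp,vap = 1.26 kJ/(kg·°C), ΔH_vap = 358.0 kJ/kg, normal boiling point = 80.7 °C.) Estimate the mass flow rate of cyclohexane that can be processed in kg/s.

ṁ = 24.5 kg/s

Δh = 1.84×(80.7−62.0) + 358.0 + 1.26×(104−80.7) = 421.77 kJ/kg
Q = 37200 MJ/h = 10333 kJ/s = 10333 kJ/s
ṁ = Q/Δh = 10333 / 421.77 = 24.5 kg/s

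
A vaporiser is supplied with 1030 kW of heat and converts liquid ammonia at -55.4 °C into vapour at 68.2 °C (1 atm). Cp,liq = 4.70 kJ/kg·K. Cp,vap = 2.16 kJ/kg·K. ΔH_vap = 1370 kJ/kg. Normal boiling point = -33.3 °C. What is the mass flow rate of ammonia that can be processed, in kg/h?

Δh = 4.70×(-33.3−-55.4) + 1370 + 2.16×(68.2−-33.3) = 1693.1 kJ/kg
Q = 1030 kW = 1030 kJ/s = 3.708e+06 kJ/h
ṁ = Q/Δh = 3.708e+06 / 1693.1 = 2190.1 kg/h

ṁ = 2190 kg/h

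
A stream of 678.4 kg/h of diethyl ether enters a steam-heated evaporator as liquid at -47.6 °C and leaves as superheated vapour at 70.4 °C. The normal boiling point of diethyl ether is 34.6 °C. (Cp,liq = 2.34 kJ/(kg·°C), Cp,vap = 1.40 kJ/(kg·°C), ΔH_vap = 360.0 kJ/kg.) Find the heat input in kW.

liquid -47.6→34.6 °C: 192.35 kJ/kg
vaporisation at 34.6 °C: 360 kJ/kg
vapour 34.6→70.4 °C: 50.12 kJ/kg
Δh = 192.35 + 360 + 50.12 = 602.47 kJ/kg
Q = ṁ·Δh = 678.4 kg/h × 602.47 kJ/kg = 408710 kJ/h
|Q| = 113.53 kW

Q = 114 kW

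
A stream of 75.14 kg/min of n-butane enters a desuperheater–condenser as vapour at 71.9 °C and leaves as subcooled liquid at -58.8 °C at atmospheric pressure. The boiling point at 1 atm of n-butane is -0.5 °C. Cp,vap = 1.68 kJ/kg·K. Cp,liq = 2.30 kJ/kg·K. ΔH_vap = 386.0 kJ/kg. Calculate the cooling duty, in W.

Q_c = 804000 W

vapour 71.9→-0.5 °C: -121.63 kJ/kg
condensation at -0.5 °C: -386 kJ/kg
liquid -0.5→-58.8 °C: -134.09 kJ/kg
Δh = -121.63 + -386 + -134.09 = -641.72 kJ/kg
Q = ṁ·Δh = 75.14 kg/min × -641.72 kJ/kg = -48219 kJ/min
|Q| = 803.65 kW = 803650 W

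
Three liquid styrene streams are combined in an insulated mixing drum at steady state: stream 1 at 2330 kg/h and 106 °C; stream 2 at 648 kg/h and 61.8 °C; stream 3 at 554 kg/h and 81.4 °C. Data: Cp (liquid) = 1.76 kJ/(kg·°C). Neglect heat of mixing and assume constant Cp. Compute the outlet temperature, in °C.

Adiabatic, steady state ⇒ Σ ṁᵢCp,ᵢ(T_out − Tᵢ) = 0
Σ ṁᵢCp,ᵢTᵢ = 2330×1.76×106 + 648×1.76×61.8 + 554×1.76×81.4 = 584530
Σ ṁᵢCp,ᵢ = 2330×1.76 + 648×1.76 + 554×1.76 = 6216.3
T_out = 584530 / 6216.3 = 94.032 °C

T_out = 94.0 °C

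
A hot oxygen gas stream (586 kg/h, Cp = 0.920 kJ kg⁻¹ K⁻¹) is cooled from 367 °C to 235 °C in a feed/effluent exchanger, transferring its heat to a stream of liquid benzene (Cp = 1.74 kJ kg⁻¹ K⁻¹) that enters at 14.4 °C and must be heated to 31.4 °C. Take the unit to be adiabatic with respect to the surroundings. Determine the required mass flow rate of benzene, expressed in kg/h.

Heat released by hot stream: Q = 586 × 0.920 × (367 − 235) = 71164 kJ/h
Energy balance on cold side (adiabatic exchanger): Q = ṁ_c·Cp_c·(T_c,out − T_c,in)
ṁ_c = 71164 / [1.74 × (31.4 − 14.4)] = 2405.8 kg/h

ṁ_c = 2410 kg/h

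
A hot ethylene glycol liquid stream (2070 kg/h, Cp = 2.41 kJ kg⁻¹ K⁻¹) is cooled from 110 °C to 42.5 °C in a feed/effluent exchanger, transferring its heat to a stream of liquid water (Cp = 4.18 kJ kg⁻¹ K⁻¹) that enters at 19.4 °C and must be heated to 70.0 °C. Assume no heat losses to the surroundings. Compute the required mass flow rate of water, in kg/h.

Heat released by hot stream: Q = 2070 × 2.41 × (110 − 42.5) = 336740 kJ/h
Energy balance on cold side (adiabatic exchanger): Q = ṁ_c·Cp_c·(T_c,out − T_c,in)
ṁ_c = 336740 / [4.18 × (70.0 − 19.4)] = 1592.1 kg/h

ṁ_c = 1590 kg/h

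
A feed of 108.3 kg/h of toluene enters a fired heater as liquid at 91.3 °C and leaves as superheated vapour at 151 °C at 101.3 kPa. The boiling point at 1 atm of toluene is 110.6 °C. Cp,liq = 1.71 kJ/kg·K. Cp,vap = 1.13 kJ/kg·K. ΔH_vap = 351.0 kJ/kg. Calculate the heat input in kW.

Q = 12.9 kW

liquid 91.3→110.6 °C: 33.003 kJ/kg
vaporisation at 110.6 °C: 351 kJ/kg
vapour 110.6→151 °C: 45.652 kJ/kg
Δh = 33.003 + 351 + 45.652 = 429.65 kJ/kg
Q = ṁ·Δh = 108.3 kg/h × 429.65 kJ/kg = 46532 kJ/h
|Q| = 12.925 kW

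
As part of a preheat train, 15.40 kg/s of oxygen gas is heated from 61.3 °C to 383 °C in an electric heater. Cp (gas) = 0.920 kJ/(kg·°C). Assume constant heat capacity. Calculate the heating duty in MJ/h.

Q = ṁ·Cp·ΔT = 15.40 × 0.920 × (383 − 61.3) = 4557.8 kJ/s
Heating duty = 16408 MJ/h

Q = 16400 MJ/h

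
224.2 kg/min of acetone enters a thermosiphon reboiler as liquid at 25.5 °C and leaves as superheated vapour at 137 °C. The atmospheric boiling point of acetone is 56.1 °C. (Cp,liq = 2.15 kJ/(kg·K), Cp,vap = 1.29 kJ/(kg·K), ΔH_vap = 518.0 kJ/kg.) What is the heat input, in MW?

Q = 2.57 MW

liquid 25.5→56.1 °C: 65.79 kJ/kg
vaporisation at 56.1 °C: 518 kJ/kg
vapour 56.1→137 °C: 104.36 kJ/kg
Δh = 65.79 + 518 + 104.36 = 688.15 kJ/kg
Q = ṁ·Δh = 224.2 kg/min × 688.15 kJ/kg = 154280 kJ/min
|Q| = 2571.4 kW = 2.5714 MW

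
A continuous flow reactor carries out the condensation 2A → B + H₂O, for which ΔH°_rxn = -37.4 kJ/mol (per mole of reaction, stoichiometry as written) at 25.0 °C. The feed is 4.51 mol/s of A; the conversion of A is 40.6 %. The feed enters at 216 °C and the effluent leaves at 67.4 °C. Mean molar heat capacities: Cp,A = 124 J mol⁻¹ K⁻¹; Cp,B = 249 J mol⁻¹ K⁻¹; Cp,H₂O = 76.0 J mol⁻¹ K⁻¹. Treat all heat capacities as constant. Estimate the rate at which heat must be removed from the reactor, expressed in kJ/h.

Q_out = 412000 kJ/h

Extent of reaction ξ = 0.406 × 4.51 / 2 = 0.91553 mol/s
Reaction term: ξ·ΔH°_rxn = 0.91553 × -37.4 = -34.241 kJ/s
Sensible, feed 216→25 °C: -106.81 kJ/s
Outlet flows (mol/s): A 2.6789, B 0.91553, H₂O 0.91553
Sensible, products 25→67.4 °C: 26.701 kJ/s
Q = ΔH = -114.35 kJ/s = -114.35 kW
Heat removed = 411680 kJ/h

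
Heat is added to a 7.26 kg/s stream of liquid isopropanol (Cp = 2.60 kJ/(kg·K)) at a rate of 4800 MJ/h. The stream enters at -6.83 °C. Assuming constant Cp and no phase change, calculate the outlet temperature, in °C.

T_out = 63.8 °C

Q = 4800 MJ/h = 1333.3 kJ/s
ΔT = Q/(ṁ·Cp) = 1333.3/(7.26×2.60) = 70.636 K
T_out = -6.83 + 70.636 = 63.806 °C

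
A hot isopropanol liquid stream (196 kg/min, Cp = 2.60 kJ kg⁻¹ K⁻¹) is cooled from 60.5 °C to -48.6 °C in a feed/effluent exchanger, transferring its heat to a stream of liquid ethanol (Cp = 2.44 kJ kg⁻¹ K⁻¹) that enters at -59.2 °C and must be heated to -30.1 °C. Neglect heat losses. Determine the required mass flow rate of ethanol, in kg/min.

ṁ_c = 783 kg/min

Heat released by hot stream: Q = 196 × 2.60 × (60.5 − -48.6) = 55597 kJ/min
Energy balance on cold side (adiabatic exchanger): Q = ṁ_c·Cp_c·(T_c,out − T_c,in)
ṁ_c = 55597 / [2.44 × (-30.1 − -59.2)] = 783.02 kg/min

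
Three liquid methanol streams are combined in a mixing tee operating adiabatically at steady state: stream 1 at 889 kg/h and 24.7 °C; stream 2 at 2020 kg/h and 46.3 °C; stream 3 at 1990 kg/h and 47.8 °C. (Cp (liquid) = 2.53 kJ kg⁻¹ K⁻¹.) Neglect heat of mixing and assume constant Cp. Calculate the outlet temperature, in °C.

Energy balance with Q = 0: Σ ṁᵢCp,ᵢ(T_out − Tᵢ) = 0
Σ ṁᵢCp,ᵢTᵢ = 889×2.53×24.7 + 2020×2.53×46.3 + 1990×2.53×47.8 = 532830
Σ ṁᵢCp,ᵢ = 889×2.53 + 2020×2.53 + 1990×2.53 = 12394
T_out = 532830 / 12394 = 42.99 °C

T_out = 43.0 °C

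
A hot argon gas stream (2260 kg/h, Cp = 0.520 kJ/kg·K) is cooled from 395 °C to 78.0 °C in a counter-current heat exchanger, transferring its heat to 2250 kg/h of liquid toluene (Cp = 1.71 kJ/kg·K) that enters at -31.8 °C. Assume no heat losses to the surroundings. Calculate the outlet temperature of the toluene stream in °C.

Heat released by hot stream: Q = 2260 × 0.520 × (395 − 78.0) = 372540 kJ/h
Energy balance on cold side (adiabatic exchanger): Q = ṁ_c·Cp_c·(T_c,out − T_c,in)
T_c,out = -31.8 + 372540/(2250 × 1.71) = 65.026 °C

T_c,out = 65.0 °C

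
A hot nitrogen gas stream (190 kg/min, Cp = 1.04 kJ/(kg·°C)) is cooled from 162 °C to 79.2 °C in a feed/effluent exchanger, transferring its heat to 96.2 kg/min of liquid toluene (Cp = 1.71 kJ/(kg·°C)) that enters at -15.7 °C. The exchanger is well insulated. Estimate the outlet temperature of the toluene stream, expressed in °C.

Heat released by hot stream: Q = 190 × 1.04 × (162 − 79.2) = 16361 kJ/min
Energy balance on cold side (adiabatic exchanger): Q = ṁ_c·Cp_c·(T_c,out − T_c,in)
T_c,out = -15.7 + 16361/(96.2 × 1.71) = 83.759 °C

T_c,out = 83.8 °C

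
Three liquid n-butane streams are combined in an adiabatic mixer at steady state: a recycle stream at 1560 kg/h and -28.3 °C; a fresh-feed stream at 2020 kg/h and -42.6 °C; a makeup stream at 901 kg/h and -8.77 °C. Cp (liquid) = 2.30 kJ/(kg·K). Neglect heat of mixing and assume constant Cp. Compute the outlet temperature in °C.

T_out = -30.8 °C

No heat crosses the boundary, so H_out = H_in.
Σ ṁᵢCp,ᵢTᵢ = 1560×2.30×-28.3 + 2020×2.30×-42.6 + 901×2.30×-8.77 = -317630
Σ ṁᵢCp,ᵢ = 1560×2.30 + 2020×2.30 + 901×2.30 = 10306
T_out = -317630 / 10306 = -30.819 °C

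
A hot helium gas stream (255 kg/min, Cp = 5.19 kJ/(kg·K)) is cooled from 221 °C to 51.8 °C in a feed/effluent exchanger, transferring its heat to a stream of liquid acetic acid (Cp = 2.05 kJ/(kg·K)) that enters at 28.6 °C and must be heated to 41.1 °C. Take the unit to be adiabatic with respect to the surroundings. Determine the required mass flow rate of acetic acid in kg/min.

ṁ_c = 8740 kg/min

Heat released by hot stream: Q = 255 × 5.19 × (221 − 51.8) = 223930 kJ/min
Energy balance on cold side (adiabatic exchanger): Q = ṁ_c·Cp_c·(T_c,out − T_c,in)
ṁ_c = 223930 / [2.05 × (41.1 − 28.6)] = 8738.6 kg/min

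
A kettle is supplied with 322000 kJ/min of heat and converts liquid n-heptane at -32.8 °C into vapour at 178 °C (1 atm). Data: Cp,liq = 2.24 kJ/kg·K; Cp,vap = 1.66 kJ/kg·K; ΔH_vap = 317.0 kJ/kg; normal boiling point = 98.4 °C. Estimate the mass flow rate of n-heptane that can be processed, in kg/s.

Δh = 2.24×(98.4−-32.8) + 317.0 + 1.66×(178−98.4) = 743.02 kJ/kg
Q = 322000 kJ/min = 5366.7 kJ/s = 5366.7 kJ/s
ṁ = Q/Δh = 5366.7 / 743.02 = 7.2227 kg/s

ṁ = 7.22 kg/s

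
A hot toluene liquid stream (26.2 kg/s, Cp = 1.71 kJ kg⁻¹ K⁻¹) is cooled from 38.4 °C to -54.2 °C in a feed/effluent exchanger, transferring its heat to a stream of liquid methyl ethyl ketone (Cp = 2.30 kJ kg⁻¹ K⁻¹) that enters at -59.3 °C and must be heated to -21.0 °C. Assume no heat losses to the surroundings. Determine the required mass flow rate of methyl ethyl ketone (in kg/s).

ṁ_c = 47.1 kg/s

Heat released by hot stream: Q = 26.2 × 1.71 × (38.4 − -54.2) = 4148.7 kJ/s
Energy balance on cold side (adiabatic exchanger): Q = ṁ_c·Cp_c·(T_c,out − T_c,in)
ṁ_c = 4148.7 / [2.30 × (-21.0 − -59.3)] = 47.096 kg/s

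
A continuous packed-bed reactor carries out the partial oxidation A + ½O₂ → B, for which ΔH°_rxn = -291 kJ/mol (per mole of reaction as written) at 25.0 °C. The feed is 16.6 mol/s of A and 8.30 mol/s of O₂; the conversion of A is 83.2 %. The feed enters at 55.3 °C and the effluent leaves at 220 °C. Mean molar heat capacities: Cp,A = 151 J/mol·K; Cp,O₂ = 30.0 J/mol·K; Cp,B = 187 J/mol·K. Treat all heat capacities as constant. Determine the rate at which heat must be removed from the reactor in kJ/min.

Extent of reaction ξ = 0.832 × 16.6 = 13.811 mol/s
Reaction term: ξ·ΔH°_rxn = 13.811 × -291 = -4019.1 kJ/s
Sensible, feed 55.3→25 °C: -83.495 kJ/s
Outlet flows (mol/s): A 2.7888, O₂ 1.3944, B 13.811
Sensible, products 25→220 °C: 593.9 kJ/s
Q = ΔH = -3508.7 kJ/s = -3508.7 kW
Heat removed = 210520 kJ/min

Q_out = 211000 kJ/min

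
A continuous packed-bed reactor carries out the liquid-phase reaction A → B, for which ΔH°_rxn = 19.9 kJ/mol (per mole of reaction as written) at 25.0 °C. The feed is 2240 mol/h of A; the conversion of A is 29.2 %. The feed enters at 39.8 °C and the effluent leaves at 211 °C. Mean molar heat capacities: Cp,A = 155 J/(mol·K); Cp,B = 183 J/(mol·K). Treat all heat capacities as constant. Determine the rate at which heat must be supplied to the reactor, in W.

Extent of reaction ξ = 0.292 × 2240 = 654.08 mol/h
Reaction term: ξ·ΔH°_rxn = 654.08 × 19.9 = 13016 kJ/h
Sensible, feed 39.8→25 °C: -5138.6 kJ/h
Outlet flows (mol/h): A 1585.9, B 654.08
Sensible, products 25→211 °C: 67986 kJ/h
Q = ΔH = 75863 kJ/h = 21.073 kW
Heat supplied = 21073 W

Q_in = 21100 W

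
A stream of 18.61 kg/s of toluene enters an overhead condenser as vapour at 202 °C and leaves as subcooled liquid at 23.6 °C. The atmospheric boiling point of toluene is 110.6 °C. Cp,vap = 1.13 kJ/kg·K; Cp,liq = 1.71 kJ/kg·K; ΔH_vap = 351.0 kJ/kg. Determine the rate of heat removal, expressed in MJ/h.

Q_c = 40400 MJ/h

vapour 202→110.6 °C: -103.28 kJ/kg
condensation at 110.6 °C: -351 kJ/kg
liquid 110.6→23.6 °C: -148.77 kJ/kg
Δh = -103.28 + -351 + -148.77 = -603.05 kJ/kg
Q = ṁ·Δh = 18.61 kg/s × -603.05 kJ/kg = -11223 kJ/s
|Q| = 11223 kW = 40402 MJ/h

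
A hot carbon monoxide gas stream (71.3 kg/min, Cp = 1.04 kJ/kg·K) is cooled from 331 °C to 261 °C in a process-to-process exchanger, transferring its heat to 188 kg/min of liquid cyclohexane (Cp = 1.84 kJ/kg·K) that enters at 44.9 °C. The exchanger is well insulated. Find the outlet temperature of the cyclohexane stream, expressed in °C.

T_c,out = 59.9 °C

Heat released by hot stream: Q = 71.3 × 1.04 × (331 − 261) = 5190.6 kJ/min
Energy balance on cold side (adiabatic exchanger): Q = ṁ_c·Cp_c·(T_c,out − T_c,in)
T_c,out = 44.9 + 5190.6/(188 × 1.84) = 59.905 °C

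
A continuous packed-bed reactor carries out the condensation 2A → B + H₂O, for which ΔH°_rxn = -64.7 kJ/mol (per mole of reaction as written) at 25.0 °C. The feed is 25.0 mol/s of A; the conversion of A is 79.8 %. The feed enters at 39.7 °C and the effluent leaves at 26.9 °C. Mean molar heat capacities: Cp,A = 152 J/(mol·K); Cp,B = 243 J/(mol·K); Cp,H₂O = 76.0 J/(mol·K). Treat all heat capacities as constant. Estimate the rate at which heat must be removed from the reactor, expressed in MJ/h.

Q_out = 2500 MJ/h

Extent of reaction ξ = 0.798 × 25.0 / 2 = 9.975 mol/s
Reaction term: ξ·ΔH°_rxn = 9.975 × -64.7 = -645.38 kJ/s
Sensible, feed 39.7→25 °C: -55.86 kJ/s
Outlet flows (mol/s): A 5.05, B 9.975, H₂O 9.975
Sensible, products 25→26.9 °C: 7.5043 kJ/s
Q = ΔH = -693.74 kJ/s = -693.74 kW
Heat removed = 2497.5 MJ/h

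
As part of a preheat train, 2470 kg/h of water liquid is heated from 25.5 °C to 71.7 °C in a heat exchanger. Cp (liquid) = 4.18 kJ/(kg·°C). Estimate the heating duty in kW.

Q = 132 kW

Q = ṁ·Cp·ΔT = 2470 × 4.18 × (71.7 − 25.5) = 477000 kJ/h
Converting: 477000 / 3600 s = 132.5 kW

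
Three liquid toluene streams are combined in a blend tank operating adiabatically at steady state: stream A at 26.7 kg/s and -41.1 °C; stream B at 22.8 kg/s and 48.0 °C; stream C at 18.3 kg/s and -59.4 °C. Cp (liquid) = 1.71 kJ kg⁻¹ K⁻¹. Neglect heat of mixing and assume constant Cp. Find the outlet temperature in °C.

No heat crosses the boundary, so H_out = H_in.
Σ ṁᵢCp,ᵢTᵢ = 26.7×1.71×-41.1 + 22.8×1.71×48.0 + 18.3×1.71×-59.4 = -1863.9
Σ ṁᵢCp,ᵢ = 26.7×1.71 + 22.8×1.71 + 18.3×1.71 = 115.94
T_out = -1863.9 / 115.94 = -16.077 °C

T_out = -16.1 °C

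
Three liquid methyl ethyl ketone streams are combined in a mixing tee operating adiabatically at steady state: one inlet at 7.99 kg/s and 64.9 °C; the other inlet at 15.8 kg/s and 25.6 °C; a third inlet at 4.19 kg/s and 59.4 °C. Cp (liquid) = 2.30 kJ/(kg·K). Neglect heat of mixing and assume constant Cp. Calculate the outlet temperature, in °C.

Energy balance with Q = 0: Σ ṁᵢCp,ᵢ(T_out − Tᵢ) = 0
T_out = Σ ṁᵢCp,ᵢTᵢ / Σ ṁᵢCp,ᵢ
      = 2695.4 / 64.354 = 41.884 °C

T_out = 41.9 °C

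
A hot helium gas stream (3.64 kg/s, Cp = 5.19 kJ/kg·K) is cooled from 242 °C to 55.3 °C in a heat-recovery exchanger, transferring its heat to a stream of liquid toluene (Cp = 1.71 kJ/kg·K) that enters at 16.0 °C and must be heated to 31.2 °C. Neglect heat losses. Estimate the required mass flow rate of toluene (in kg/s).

ṁ_c = 136 kg/s

Heat released by hot stream: Q = 3.64 × 5.19 × (242 − 55.3) = 3527.1 kJ/s
Energy balance on cold side (adiabatic exchanger): Q = ṁ_c·Cp_c·(T_c,out − T_c,in)
ṁ_c = 3527.1 / [1.71 × (31.2 − 16.0)] = 135.7 kg/s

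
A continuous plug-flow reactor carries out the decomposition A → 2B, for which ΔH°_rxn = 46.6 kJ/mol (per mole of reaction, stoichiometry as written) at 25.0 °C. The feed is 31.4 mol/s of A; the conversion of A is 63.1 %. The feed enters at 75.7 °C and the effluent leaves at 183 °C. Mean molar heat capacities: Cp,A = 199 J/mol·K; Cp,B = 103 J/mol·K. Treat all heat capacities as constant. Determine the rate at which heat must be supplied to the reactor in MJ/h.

Extent of reaction ξ = 0.631 × 31.4 = 19.813 mol/s
Reaction term: ξ·ΔH°_rxn = 19.813 × 46.6 = 923.3 kJ/s
Sensible, feed 75.7→25 °C: -316.8 kJ/s
Outlet flows (mol/s): A 11.587, B 39.627
Sensible, products 25→183 °C: 1009.2 kJ/s
Q = ΔH = 1615.7 kJ/s = 1615.7 kW
Heat supplied = 5816.5 MJ/h

Q_in = 5820 MJ/h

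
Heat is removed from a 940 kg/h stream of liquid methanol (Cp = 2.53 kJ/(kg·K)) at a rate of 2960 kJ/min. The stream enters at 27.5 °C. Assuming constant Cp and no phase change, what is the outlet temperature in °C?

Q = 2960 kJ/min = 177600 kJ/h
ΔT = Q/(ṁ·Cp) = 177600/(940×2.53) = 74.678 K
T_out = 27.5 − 74.678 = -47.178 °C

T_out = -47.2 °C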